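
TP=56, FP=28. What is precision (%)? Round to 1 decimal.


Precision = TP / (TP + FP) * 100
= 56 / (56 + 28)
= 56 / 84
= 0.6667
= 66.7%

66.7


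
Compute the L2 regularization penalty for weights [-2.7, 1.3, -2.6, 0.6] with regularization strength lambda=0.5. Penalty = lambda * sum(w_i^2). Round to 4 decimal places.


Squaring each weight:
(-2.7)^2 = 7.29
1.3^2 = 1.69
(-2.6)^2 = 6.76
0.6^2 = 0.36
Sum of squares = 16.1
Penalty = 0.5 * 16.1 = 8.0500

8.0500


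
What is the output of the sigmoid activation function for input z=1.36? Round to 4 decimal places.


sigmoid(z) = 1 / (1 + exp(-z))
exp(-(1.36)) = exp(-1.36) = 0.2567
1 + 0.2567 = 1.2567
1 / 1.2567 = 0.7958

0.7958


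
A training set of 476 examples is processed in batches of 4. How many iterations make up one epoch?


Iterations per epoch = dataset_size / batch_size
= 476 / 4
= 119

119


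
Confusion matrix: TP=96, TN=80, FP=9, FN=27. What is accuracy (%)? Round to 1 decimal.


Accuracy = (TP + TN) / (TP + TN + FP + FN) * 100
= (96 + 80) / (96 + 80 + 9 + 27)
= 176 / 212
= 0.8302
= 83.0%

83.0


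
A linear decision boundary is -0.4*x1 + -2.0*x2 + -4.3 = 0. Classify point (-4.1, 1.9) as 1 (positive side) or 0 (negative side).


Compute -0.4 * -4.1 + -2.0 * 1.9 + -4.3
= 1.64 + -3.8 + -4.3
= -6.46
Since -6.46 < 0, the point is on the negative side.

0


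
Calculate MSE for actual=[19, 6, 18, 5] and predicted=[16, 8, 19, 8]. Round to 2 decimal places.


Differences: [3, -2, -1, -3]
Squared errors: [9, 4, 1, 9]
Sum of squared errors = 23
MSE = 23 / 4 = 5.75

5.75


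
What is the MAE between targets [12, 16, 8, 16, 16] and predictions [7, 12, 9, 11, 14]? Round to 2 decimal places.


Absolute errors: [5, 4, 1, 5, 2]
Sum of absolute errors = 17
MAE = 17 / 5 = 3.40

3.40


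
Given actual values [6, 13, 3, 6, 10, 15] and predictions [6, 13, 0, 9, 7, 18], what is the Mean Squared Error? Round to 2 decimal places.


Differences: [0, 0, 3, -3, 3, -3]
Squared errors: [0, 0, 9, 9, 9, 9]
Sum of squared errors = 36
MSE = 36 / 6 = 6.00

6.00


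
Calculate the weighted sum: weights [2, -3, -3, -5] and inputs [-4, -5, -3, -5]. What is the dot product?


Element-wise products:
2 * -4 = -8
-3 * -5 = 15
-3 * -3 = 9
-5 * -5 = 25
Sum = -8 + 15 + 9 + 25
= 41

41


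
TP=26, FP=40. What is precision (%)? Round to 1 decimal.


Precision = TP / (TP + FP) * 100
= 26 / (26 + 40)
= 26 / 66
= 0.3939
= 39.4%

39.4


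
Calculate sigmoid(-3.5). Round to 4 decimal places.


sigmoid(z) = 1 / (1 + exp(-z))
exp(-(-3.5)) = exp(3.5) = 33.1155
1 + 33.1155 = 34.1155
1 / 34.1155 = 0.0293

0.0293


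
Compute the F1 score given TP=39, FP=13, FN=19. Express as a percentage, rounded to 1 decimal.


Precision = TP / (TP + FP) = 39 / 52 = 0.75
Recall = TP / (TP + FN) = 39 / 58 = 0.6724
F1 = 2 * P * R / (P + R)
= 2 * 0.75 * 0.6724 / (0.75 + 0.6724)
= 1.0086 / 1.4224
= 0.7091
As percentage: 70.9%

70.9


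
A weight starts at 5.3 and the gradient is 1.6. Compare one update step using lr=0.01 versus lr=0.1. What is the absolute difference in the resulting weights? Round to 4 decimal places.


With lr=0.01: w_new = 5.3 - 0.01 * 1.6 = 5.284
With lr=0.1: w_new = 5.3 - 0.1 * 1.6 = 5.14
Absolute difference = |5.284 - 5.14|
= 0.1440

0.1440


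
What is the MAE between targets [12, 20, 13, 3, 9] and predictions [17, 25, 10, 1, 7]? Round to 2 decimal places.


Absolute errors: [5, 5, 3, 2, 2]
Sum of absolute errors = 17
MAE = 17 / 5 = 3.40

3.40


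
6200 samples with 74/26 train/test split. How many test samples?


Train samples = 6200 * 74% = 4588
Test samples = 6200 - 4588
= 1612

1612


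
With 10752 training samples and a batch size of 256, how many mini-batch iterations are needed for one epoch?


Iterations per epoch = dataset_size / batch_size
= 10752 / 256
= 42

42


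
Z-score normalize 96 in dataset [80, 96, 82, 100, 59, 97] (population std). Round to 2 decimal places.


Mean = (80 + 96 + 82 + 100 + 59 + 97) / 6 = 85.6667
Variance = sum((x_i - mean)^2) / n = 199.5556
Std = sqrt(199.5556) = 14.1264
Z = (x - mean) / std
= (96 - 85.6667) / 14.1264
= 10.3333 / 14.1264
= 0.73

0.73


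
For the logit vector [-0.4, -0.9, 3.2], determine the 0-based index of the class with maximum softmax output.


Softmax is a monotonic transformation, so it preserves the argmax.
We need to find the index of the maximum logit.
Index 0: -0.4
Index 1: -0.9
Index 2: 3.2
Maximum logit = 3.2 at index 2

2


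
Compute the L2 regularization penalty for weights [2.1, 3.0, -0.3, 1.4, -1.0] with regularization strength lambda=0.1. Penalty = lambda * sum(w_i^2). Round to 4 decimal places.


Squaring each weight:
2.1^2 = 4.41
3.0^2 = 9.0
(-0.3)^2 = 0.09
1.4^2 = 1.96
(-1.0)^2 = 1.0
Sum of squares = 16.46
Penalty = 0.1 * 16.46 = 1.6460

1.6460


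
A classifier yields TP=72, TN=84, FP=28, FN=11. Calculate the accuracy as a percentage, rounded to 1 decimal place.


Accuracy = (TP + TN) / (TP + TN + FP + FN) * 100
= (72 + 84) / (72 + 84 + 28 + 11)
= 156 / 195
= 0.8
= 80.0%

80.0


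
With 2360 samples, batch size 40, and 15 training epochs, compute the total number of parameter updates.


Iterations per epoch = 2360 / 40 = 59
Total updates = iterations_per_epoch * epochs
= 59 * 15
= 885

885


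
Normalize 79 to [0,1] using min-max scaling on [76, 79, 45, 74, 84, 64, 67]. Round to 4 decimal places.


Min = 45, Max = 84
Range = 84 - 45 = 39
Scaled = (x - min) / (max - min)
= (79 - 45) / 39
= 34 / 39
= 0.8718

0.8718


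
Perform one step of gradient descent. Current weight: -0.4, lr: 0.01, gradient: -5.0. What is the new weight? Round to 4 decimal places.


w_new = w_old - lr * gradient
= -0.4 - 0.01 * -5.0
= -0.4 - (-0.05)
= -0.3500

-0.3500


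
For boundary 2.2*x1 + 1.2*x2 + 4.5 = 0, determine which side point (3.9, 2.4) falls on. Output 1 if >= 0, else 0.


Compute 2.2 * 3.9 + 1.2 * 2.4 + 4.5
= 8.58 + 2.88 + 4.5
= 15.96
Since 15.96 >= 0, the point is on the positive side.

1


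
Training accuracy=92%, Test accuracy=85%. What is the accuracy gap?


Gap = train_accuracy - test_accuracy
= 92 - 85
= 7%
This moderate gap may indicate mild overfitting.

7


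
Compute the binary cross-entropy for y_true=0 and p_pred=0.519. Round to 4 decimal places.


For y=0: Loss = -log(1-p)
= -log(1 - 0.519)
= -log(0.481)
= -(-0.7319)
= 0.7319

0.7319


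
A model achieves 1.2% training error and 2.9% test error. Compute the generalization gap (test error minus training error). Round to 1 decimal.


Generalization gap = test_error - train_error
= 2.9 - 1.2
= 1.7%
A small gap suggests good generalization.

1.7


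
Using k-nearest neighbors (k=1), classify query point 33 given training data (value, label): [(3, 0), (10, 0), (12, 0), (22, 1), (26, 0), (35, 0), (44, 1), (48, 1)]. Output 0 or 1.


Distances from query 33:
Point 35 (class 0): distance = 2
K=1 nearest neighbors: classes = [0]
Votes for class 1: 0 / 1
Majority vote => class 0

0


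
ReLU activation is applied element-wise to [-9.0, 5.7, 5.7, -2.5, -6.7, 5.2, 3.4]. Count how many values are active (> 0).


ReLU(x) = max(0, x) for each element:
ReLU(-9.0) = 0
ReLU(5.7) = 5.7
ReLU(5.7) = 5.7
ReLU(-2.5) = 0
ReLU(-6.7) = 0
ReLU(5.2) = 5.2
ReLU(3.4) = 3.4
Active neurons (>0): 4

4


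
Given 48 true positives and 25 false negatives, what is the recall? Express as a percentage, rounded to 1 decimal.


Recall = TP / (TP + FN) * 100
= 48 / (48 + 25)
= 48 / 73
= 0.6575
= 65.8%

65.8


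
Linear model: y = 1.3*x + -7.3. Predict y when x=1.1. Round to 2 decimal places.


y = 1.3 * 1.1 + (-7.3)
= 1.43 + (-7.3)
= -5.87

-5.87


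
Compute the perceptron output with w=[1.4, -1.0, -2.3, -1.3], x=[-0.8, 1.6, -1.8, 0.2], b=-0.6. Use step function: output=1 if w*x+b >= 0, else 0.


z = w . x + b
= 1.4*-0.8 + -1.0*1.6 + -2.3*-1.8 + -1.3*0.2 + -0.6
= -1.12 + -1.6 + 4.14 + -0.26 + -0.6
= 1.16 + -0.6
= 0.56
Since z = 0.56 >= 0, output = 1

1


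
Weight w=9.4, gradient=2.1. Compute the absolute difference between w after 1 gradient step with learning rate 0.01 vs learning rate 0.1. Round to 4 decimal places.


With lr=0.01: w_new = 9.4 - 0.01 * 2.1 = 9.379
With lr=0.1: w_new = 9.4 - 0.1 * 2.1 = 9.19
Absolute difference = |9.379 - 9.19|
= 0.1890

0.1890


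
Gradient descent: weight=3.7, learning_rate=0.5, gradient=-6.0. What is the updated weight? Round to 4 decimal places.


w_new = w_old - lr * gradient
= 3.7 - 0.5 * -6.0
= 3.7 - (-3.0)
= 6.7000

6.7000


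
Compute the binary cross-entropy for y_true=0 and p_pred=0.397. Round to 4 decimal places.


For y=0: Loss = -log(1-p)
= -log(1 - 0.397)
= -log(0.603)
= -(-0.5058)
= 0.5058

0.5058


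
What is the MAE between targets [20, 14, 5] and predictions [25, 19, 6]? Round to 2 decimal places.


Absolute errors: [5, 5, 1]
Sum of absolute errors = 11
MAE = 11 / 3 = 3.67

3.67


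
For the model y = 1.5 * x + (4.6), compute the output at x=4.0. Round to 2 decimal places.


y = 1.5 * 4.0 + (4.6)
= 6.0 + (4.6)
= 10.60

10.60


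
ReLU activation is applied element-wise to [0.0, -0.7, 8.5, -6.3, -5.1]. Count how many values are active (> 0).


ReLU(x) = max(0, x) for each element:
ReLU(0.0) = 0
ReLU(-0.7) = 0
ReLU(8.5) = 8.5
ReLU(-6.3) = 0
ReLU(-5.1) = 0
Active neurons (>0): 1

1


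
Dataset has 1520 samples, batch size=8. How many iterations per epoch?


Iterations per epoch = dataset_size / batch_size
= 1520 / 8
= 190

190


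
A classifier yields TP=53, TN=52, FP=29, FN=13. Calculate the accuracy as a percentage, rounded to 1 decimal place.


Accuracy = (TP + TN) / (TP + TN + FP + FN) * 100
= (53 + 52) / (53 + 52 + 29 + 13)
= 105 / 147
= 0.7143
= 71.4%

71.4


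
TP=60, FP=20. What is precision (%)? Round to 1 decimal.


Precision = TP / (TP + FP) * 100
= 60 / (60 + 20)
= 60 / 80
= 0.75
= 75.0%

75.0


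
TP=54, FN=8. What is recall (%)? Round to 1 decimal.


Recall = TP / (TP + FN) * 100
= 54 / (54 + 8)
= 54 / 62
= 0.871
= 87.1%

87.1


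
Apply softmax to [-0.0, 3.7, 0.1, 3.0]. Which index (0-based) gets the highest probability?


Softmax is a monotonic transformation, so it preserves the argmax.
We need to find the index of the maximum logit.
Index 0: -0.0
Index 1: 3.7
Index 2: 0.1
Index 3: 3.0
Maximum logit = 3.7 at index 1

1


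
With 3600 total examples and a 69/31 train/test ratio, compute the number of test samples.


Train samples = 3600 * 69% = 2484
Test samples = 3600 - 2484
= 1116

1116


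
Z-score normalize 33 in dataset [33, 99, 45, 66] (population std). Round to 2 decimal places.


Mean = (33 + 99 + 45 + 66) / 4 = 60.75
Variance = sum((x_i - mean)^2) / n = 627.1875
Std = sqrt(627.1875) = 25.0437
Z = (x - mean) / std
= (33 - 60.75) / 25.0437
= -27.75 / 25.0437
= -1.11

-1.11


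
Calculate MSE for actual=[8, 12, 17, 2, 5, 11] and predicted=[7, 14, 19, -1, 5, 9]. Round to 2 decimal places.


Differences: [1, -2, -2, 3, 0, 2]
Squared errors: [1, 4, 4, 9, 0, 4]
Sum of squared errors = 22
MSE = 22 / 6 = 3.67

3.67


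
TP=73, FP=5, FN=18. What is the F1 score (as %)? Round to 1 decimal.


Precision = TP / (TP + FP) = 73 / 78 = 0.9359
Recall = TP / (TP + FN) = 73 / 91 = 0.8022
F1 = 2 * P * R / (P + R)
= 2 * 0.9359 * 0.8022 / (0.9359 + 0.8022)
= 1.5015 / 1.7381
= 0.8639
As percentage: 86.4%

86.4


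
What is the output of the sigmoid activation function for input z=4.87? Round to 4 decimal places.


sigmoid(z) = 1 / (1 + exp(-z))
exp(-(4.87)) = exp(-4.87) = 0.0077
1 + 0.0077 = 1.0077
1 / 1.0077 = 0.9924

0.9924


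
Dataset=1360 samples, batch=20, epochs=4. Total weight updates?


Iterations per epoch = 1360 / 20 = 68
Total updates = iterations_per_epoch * epochs
= 68 * 4
= 272

272


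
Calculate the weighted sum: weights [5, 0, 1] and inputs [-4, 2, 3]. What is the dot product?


Element-wise products:
5 * -4 = -20
0 * 2 = 0
1 * 3 = 3
Sum = -20 + 0 + 3
= -17

-17


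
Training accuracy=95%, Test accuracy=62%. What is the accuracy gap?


Gap = train_accuracy - test_accuracy
= 95 - 62
= 33%
This large gap strongly indicates overfitting.

33


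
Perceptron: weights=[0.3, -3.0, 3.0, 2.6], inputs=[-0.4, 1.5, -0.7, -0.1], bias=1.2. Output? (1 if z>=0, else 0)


z = w . x + b
= 0.3*-0.4 + -3.0*1.5 + 3.0*-0.7 + 2.6*-0.1 + 1.2
= -0.12 + -4.5 + -2.1 + -0.26 + 1.2
= -6.98 + 1.2
= -5.78
Since z = -5.78 < 0, output = 0

0


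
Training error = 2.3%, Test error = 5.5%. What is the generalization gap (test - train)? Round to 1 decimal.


Generalization gap = test_error - train_error
= 5.5 - 2.3
= 3.2%
A moderate gap.

3.2


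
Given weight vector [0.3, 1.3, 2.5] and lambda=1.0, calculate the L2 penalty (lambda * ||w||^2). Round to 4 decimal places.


Squaring each weight:
0.3^2 = 0.09
1.3^2 = 1.69
2.5^2 = 6.25
Sum of squares = 8.03
Penalty = 1.0 * 8.03 = 8.0300

8.0300


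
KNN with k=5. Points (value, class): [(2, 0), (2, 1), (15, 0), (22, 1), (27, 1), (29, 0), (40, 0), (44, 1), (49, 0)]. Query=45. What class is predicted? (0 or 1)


Distances from query 45:
Point 44 (class 1): distance = 1
Point 49 (class 0): distance = 4
Point 40 (class 0): distance = 5
Point 29 (class 0): distance = 16
Point 27 (class 1): distance = 18
K=5 nearest neighbors: classes = [1, 0, 0, 0, 1]
Votes for class 1: 2 / 5
Majority vote => class 0

0


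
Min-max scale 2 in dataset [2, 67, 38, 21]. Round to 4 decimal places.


Min = 2, Max = 67
Range = 67 - 2 = 65
Scaled = (x - min) / (max - min)
= (2 - 2) / 65
= 0 / 65
= 0.0000

0.0000


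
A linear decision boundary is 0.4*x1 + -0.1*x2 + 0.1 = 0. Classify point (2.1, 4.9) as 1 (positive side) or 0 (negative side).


Compute 0.4 * 2.1 + -0.1 * 4.9 + 0.1
= 0.84 + -0.49 + 0.1
= 0.45
Since 0.45 >= 0, the point is on the positive side.

1


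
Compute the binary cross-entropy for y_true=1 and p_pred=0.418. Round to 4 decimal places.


For y=1: Loss = -log(p)
= -log(0.418)
= -(-0.8723)
= 0.8723

0.8723


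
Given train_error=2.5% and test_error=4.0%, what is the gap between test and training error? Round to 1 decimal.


Generalization gap = test_error - train_error
= 4.0 - 2.5
= 1.5%
A small gap suggests good generalization.

1.5


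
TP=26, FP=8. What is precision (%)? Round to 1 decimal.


Precision = TP / (TP + FP) * 100
= 26 / (26 + 8)
= 26 / 34
= 0.7647
= 76.5%

76.5


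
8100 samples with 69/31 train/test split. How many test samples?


Train samples = 8100 * 69% = 5589
Test samples = 8100 - 5589
= 2511

2511


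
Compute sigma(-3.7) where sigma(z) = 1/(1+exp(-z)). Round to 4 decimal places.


sigmoid(z) = 1 / (1 + exp(-z))
exp(-(-3.7)) = exp(3.7) = 40.4473
1 + 40.4473 = 41.4473
1 / 41.4473 = 0.0241

0.0241


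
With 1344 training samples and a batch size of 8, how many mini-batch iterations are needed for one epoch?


Iterations per epoch = dataset_size / batch_size
= 1344 / 8
= 168

168


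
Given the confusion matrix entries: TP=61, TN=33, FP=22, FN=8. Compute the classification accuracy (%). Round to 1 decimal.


Accuracy = (TP + TN) / (TP + TN + FP + FN) * 100
= (61 + 33) / (61 + 33 + 22 + 8)
= 94 / 124
= 0.7581
= 75.8%

75.8


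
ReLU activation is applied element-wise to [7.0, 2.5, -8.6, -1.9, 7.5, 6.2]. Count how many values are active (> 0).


ReLU(x) = max(0, x) for each element:
ReLU(7.0) = 7.0
ReLU(2.5) = 2.5
ReLU(-8.6) = 0
ReLU(-1.9) = 0
ReLU(7.5) = 7.5
ReLU(6.2) = 6.2
Active neurons (>0): 4

4


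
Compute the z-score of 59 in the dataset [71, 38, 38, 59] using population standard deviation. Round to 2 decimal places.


Mean = (71 + 38 + 38 + 59) / 4 = 51.5
Variance = sum((x_i - mean)^2) / n = 200.25
Std = sqrt(200.25) = 14.151
Z = (x - mean) / std
= (59 - 51.5) / 14.151
= 7.5 / 14.151
= 0.53

0.53


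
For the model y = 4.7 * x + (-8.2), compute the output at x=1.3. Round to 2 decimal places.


y = 4.7 * 1.3 + (-8.2)
= 6.11 + (-8.2)
= -2.09

-2.09


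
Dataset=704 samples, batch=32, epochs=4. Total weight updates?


Iterations per epoch = 704 / 32 = 22
Total updates = iterations_per_epoch * epochs
= 22 * 4
= 88

88


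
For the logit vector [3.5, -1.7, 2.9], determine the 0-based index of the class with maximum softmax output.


Softmax is a monotonic transformation, so it preserves the argmax.
We need to find the index of the maximum logit.
Index 0: 3.5
Index 1: -1.7
Index 2: 2.9
Maximum logit = 3.5 at index 0

0


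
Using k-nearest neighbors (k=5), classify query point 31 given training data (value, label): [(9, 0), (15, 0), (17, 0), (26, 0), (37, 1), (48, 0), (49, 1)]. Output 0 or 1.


Distances from query 31:
Point 26 (class 0): distance = 5
Point 37 (class 1): distance = 6
Point 17 (class 0): distance = 14
Point 15 (class 0): distance = 16
Point 48 (class 0): distance = 17
K=5 nearest neighbors: classes = [0, 1, 0, 0, 0]
Votes for class 1: 1 / 5
Majority vote => class 0

0


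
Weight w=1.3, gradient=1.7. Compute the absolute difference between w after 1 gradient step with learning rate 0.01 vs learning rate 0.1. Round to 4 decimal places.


With lr=0.01: w_new = 1.3 - 0.01 * 1.7 = 1.283
With lr=0.1: w_new = 1.3 - 0.1 * 1.7 = 1.13
Absolute difference = |1.283 - 1.13|
= 0.1530

0.1530


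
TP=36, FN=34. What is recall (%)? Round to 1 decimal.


Recall = TP / (TP + FN) * 100
= 36 / (36 + 34)
= 36 / 70
= 0.5143
= 51.4%

51.4


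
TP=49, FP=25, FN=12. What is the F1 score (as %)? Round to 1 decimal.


Precision = TP / (TP + FP) = 49 / 74 = 0.6622
Recall = TP / (TP + FN) = 49 / 61 = 0.8033
F1 = 2 * P * R / (P + R)
= 2 * 0.6622 * 0.8033 / (0.6622 + 0.8033)
= 1.0638 / 1.4654
= 0.7259
As percentage: 72.6%

72.6


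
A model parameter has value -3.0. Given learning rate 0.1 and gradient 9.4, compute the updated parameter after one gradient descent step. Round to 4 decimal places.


w_new = w_old - lr * gradient
= -3.0 - 0.1 * 9.4
= -3.0 - (0.94)
= -3.9400

-3.9400


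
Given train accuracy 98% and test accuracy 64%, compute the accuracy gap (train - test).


Gap = train_accuracy - test_accuracy
= 98 - 64
= 34%
This large gap strongly indicates overfitting.

34


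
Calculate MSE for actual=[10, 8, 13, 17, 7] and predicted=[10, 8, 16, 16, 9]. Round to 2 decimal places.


Differences: [0, 0, -3, 1, -2]
Squared errors: [0, 0, 9, 1, 4]
Sum of squared errors = 14
MSE = 14 / 5 = 2.80

2.80


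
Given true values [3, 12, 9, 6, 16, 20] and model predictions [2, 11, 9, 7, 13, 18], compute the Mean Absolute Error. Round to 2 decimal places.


Absolute errors: [1, 1, 0, 1, 3, 2]
Sum of absolute errors = 8
MAE = 8 / 6 = 1.33

1.33


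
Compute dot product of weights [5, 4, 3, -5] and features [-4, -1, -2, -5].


Element-wise products:
5 * -4 = -20
4 * -1 = -4
3 * -2 = -6
-5 * -5 = 25
Sum = -20 + -4 + -6 + 25
= -5

-5


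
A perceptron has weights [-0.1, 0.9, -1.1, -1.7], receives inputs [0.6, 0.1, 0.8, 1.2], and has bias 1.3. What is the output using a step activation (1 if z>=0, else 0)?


z = w . x + b
= -0.1*0.6 + 0.9*0.1 + -1.1*0.8 + -1.7*1.2 + 1.3
= -0.06 + 0.09 + -0.88 + -2.04 + 1.3
= -2.89 + 1.3
= -1.59
Since z = -1.59 < 0, output = 0

0


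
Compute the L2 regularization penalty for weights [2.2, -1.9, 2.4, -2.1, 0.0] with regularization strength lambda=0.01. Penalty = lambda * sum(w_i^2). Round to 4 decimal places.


Squaring each weight:
2.2^2 = 4.84
(-1.9)^2 = 3.61
2.4^2 = 5.76
(-2.1)^2 = 4.41
0.0^2 = 0.0
Sum of squares = 18.62
Penalty = 0.01 * 18.62 = 0.1862

0.1862


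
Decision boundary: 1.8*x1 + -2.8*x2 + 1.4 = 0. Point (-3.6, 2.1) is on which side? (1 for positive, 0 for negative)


Compute 1.8 * -3.6 + -2.8 * 2.1 + 1.4
= -6.48 + -5.88 + 1.4
= -10.96
Since -10.96 < 0, the point is on the negative side.

0


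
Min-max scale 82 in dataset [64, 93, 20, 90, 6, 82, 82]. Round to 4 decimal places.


Min = 6, Max = 93
Range = 93 - 6 = 87
Scaled = (x - min) / (max - min)
= (82 - 6) / 87
= 76 / 87
= 0.8736

0.8736


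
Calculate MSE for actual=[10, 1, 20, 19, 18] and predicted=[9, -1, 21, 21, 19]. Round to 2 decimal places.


Differences: [1, 2, -1, -2, -1]
Squared errors: [1, 4, 1, 4, 1]
Sum of squared errors = 11
MSE = 11 / 5 = 2.20

2.20


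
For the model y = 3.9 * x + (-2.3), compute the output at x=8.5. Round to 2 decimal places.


y = 3.9 * 8.5 + (-2.3)
= 33.15 + (-2.3)
= 30.85

30.85


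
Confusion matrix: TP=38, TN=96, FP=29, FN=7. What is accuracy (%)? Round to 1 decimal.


Accuracy = (TP + TN) / (TP + TN + FP + FN) * 100
= (38 + 96) / (38 + 96 + 29 + 7)
= 134 / 170
= 0.7882
= 78.8%

78.8


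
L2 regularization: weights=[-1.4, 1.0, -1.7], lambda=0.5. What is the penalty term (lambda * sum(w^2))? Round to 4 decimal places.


Squaring each weight:
(-1.4)^2 = 1.96
1.0^2 = 1.0
(-1.7)^2 = 2.89
Sum of squares = 5.85
Penalty = 0.5 * 5.85 = 2.9250

2.9250


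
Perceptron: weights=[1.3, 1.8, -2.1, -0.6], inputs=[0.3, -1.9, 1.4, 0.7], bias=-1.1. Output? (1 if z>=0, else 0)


z = w . x + b
= 1.3*0.3 + 1.8*-1.9 + -2.1*1.4 + -0.6*0.7 + -1.1
= 0.39 + -3.42 + -2.94 + -0.42 + -1.1
= -6.39 + -1.1
= -7.49
Since z = -7.49 < 0, output = 0

0


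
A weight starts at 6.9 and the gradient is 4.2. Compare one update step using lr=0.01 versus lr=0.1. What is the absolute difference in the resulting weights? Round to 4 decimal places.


With lr=0.01: w_new = 6.9 - 0.01 * 4.2 = 6.858
With lr=0.1: w_new = 6.9 - 0.1 * 4.2 = 6.48
Absolute difference = |6.858 - 6.48|
= 0.3780

0.3780


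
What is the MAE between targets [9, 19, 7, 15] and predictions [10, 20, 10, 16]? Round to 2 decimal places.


Absolute errors: [1, 1, 3, 1]
Sum of absolute errors = 6
MAE = 6 / 4 = 1.50

1.50


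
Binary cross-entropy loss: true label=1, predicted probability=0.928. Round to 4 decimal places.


For y=1: Loss = -log(p)
= -log(0.928)
= -(-0.0747)
= 0.0747

0.0747


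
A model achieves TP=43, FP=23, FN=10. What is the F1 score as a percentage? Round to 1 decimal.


Precision = TP / (TP + FP) = 43 / 66 = 0.6515
Recall = TP / (TP + FN) = 43 / 53 = 0.8113
F1 = 2 * P * R / (P + R)
= 2 * 0.6515 * 0.8113 / (0.6515 + 0.8113)
= 1.0572 / 1.4628
= 0.7227
As percentage: 72.3%

72.3


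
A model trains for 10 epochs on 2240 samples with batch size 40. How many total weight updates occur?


Iterations per epoch = 2240 / 40 = 56
Total updates = iterations_per_epoch * epochs
= 56 * 10
= 560

560


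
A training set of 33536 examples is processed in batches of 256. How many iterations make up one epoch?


Iterations per epoch = dataset_size / batch_size
= 33536 / 256
= 131

131


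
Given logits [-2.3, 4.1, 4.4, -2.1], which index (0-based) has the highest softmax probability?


Softmax is a monotonic transformation, so it preserves the argmax.
We need to find the index of the maximum logit.
Index 0: -2.3
Index 1: 4.1
Index 2: 4.4
Index 3: -2.1
Maximum logit = 4.4 at index 2

2


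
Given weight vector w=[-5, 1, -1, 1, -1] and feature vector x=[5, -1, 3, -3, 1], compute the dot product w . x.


Element-wise products:
-5 * 5 = -25
1 * -1 = -1
-1 * 3 = -3
1 * -3 = -3
-1 * 1 = -1
Sum = -25 + -1 + -3 + -3 + -1
= -33

-33


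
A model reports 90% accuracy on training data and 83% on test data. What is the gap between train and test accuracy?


Gap = train_accuracy - test_accuracy
= 90 - 83
= 7%
This moderate gap may indicate mild overfitting.

7


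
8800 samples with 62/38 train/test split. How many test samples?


Train samples = 8800 * 62% = 5456
Test samples = 8800 - 5456
= 3344

3344


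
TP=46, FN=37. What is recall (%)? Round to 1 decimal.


Recall = TP / (TP + FN) * 100
= 46 / (46 + 37)
= 46 / 83
= 0.5542
= 55.4%

55.4


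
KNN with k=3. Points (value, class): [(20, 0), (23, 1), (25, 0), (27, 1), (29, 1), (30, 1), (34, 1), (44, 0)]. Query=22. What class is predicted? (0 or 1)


Distances from query 22:
Point 23 (class 1): distance = 1
Point 20 (class 0): distance = 2
Point 25 (class 0): distance = 3
K=3 nearest neighbors: classes = [1, 0, 0]
Votes for class 1: 1 / 3
Majority vote => class 0

0


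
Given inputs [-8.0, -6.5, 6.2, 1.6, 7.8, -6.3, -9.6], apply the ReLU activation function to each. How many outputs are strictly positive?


ReLU(x) = max(0, x) for each element:
ReLU(-8.0) = 0
ReLU(-6.5) = 0
ReLU(6.2) = 6.2
ReLU(1.6) = 1.6
ReLU(7.8) = 7.8
ReLU(-6.3) = 0
ReLU(-9.6) = 0
Active neurons (>0): 3

3


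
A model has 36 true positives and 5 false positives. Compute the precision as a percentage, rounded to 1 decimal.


Precision = TP / (TP + FP) * 100
= 36 / (36 + 5)
= 36 / 41
= 0.878
= 87.8%

87.8


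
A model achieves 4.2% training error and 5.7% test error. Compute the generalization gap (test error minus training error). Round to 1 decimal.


Generalization gap = test_error - train_error
= 5.7 - 4.2
= 1.5%
A small gap suggests good generalization.

1.5


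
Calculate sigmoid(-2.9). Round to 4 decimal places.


sigmoid(z) = 1 / (1 + exp(-z))
exp(-(-2.9)) = exp(2.9) = 18.1741
1 + 18.1741 = 19.1741
1 / 19.1741 = 0.0522

0.0522


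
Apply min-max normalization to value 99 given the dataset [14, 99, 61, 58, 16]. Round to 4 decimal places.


Min = 14, Max = 99
Range = 99 - 14 = 85
Scaled = (x - min) / (max - min)
= (99 - 14) / 85
= 85 / 85
= 1.0000

1.0000


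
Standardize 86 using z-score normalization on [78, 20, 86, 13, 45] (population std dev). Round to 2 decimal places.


Mean = (78 + 20 + 86 + 13 + 45) / 5 = 48.4
Variance = sum((x_i - mean)^2) / n = 872.24
Std = sqrt(872.24) = 29.5337
Z = (x - mean) / std
= (86 - 48.4) / 29.5337
= 37.6 / 29.5337
= 1.27

1.27


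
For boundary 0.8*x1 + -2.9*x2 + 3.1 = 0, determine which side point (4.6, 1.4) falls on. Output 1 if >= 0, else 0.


Compute 0.8 * 4.6 + -2.9 * 1.4 + 3.1
= 3.68 + -4.06 + 3.1
= 2.72
Since 2.72 >= 0, the point is on the positive side.

1


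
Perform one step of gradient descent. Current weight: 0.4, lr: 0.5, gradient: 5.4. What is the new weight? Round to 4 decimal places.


w_new = w_old - lr * gradient
= 0.4 - 0.5 * 5.4
= 0.4 - (2.7)
= -2.3000

-2.3000


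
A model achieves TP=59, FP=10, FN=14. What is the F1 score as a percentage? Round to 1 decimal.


Precision = TP / (TP + FP) = 59 / 69 = 0.8551
Recall = TP / (TP + FN) = 59 / 73 = 0.8082
F1 = 2 * P * R / (P + R)
= 2 * 0.8551 * 0.8082 / (0.8551 + 0.8082)
= 1.3822 / 1.6633
= 0.831
As percentage: 83.1%

83.1


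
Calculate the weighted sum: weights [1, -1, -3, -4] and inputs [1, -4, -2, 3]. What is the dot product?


Element-wise products:
1 * 1 = 1
-1 * -4 = 4
-3 * -2 = 6
-4 * 3 = -12
Sum = 1 + 4 + 6 + -12
= -1

-1


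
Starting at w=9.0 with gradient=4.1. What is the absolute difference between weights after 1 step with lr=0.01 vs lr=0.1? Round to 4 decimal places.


With lr=0.01: w_new = 9.0 - 0.01 * 4.1 = 8.959
With lr=0.1: w_new = 9.0 - 0.1 * 4.1 = 8.59
Absolute difference = |8.959 - 8.59|
= 0.3690

0.3690


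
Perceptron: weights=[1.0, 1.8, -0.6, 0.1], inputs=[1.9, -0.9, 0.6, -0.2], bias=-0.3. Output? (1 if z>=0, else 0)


z = w . x + b
= 1.0*1.9 + 1.8*-0.9 + -0.6*0.6 + 0.1*-0.2 + -0.3
= 1.9 + -1.62 + -0.36 + -0.02 + -0.3
= -0.1 + -0.3
= -0.4
Since z = -0.4 < 0, output = 0

0


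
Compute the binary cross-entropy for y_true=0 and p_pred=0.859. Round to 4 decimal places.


For y=0: Loss = -log(1-p)
= -log(1 - 0.859)
= -log(0.141)
= -(-1.959)
= 1.9590

1.9590


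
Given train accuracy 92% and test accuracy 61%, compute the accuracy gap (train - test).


Gap = train_accuracy - test_accuracy
= 92 - 61
= 31%
This large gap strongly indicates overfitting.

31


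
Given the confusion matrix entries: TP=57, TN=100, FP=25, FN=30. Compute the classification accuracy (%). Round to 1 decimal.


Accuracy = (TP + TN) / (TP + TN + FP + FN) * 100
= (57 + 100) / (57 + 100 + 25 + 30)
= 157 / 212
= 0.7406
= 74.1%

74.1


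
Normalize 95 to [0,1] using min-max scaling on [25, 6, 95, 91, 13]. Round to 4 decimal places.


Min = 6, Max = 95
Range = 95 - 6 = 89
Scaled = (x - min) / (max - min)
= (95 - 6) / 89
= 89 / 89
= 1.0000

1.0000


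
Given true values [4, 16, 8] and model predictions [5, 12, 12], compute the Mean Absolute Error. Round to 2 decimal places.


Absolute errors: [1, 4, 4]
Sum of absolute errors = 9
MAE = 9 / 3 = 3.00

3.00


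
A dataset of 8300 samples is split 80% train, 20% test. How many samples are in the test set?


Train samples = 8300 * 80% = 6640
Test samples = 8300 - 6640
= 1660

1660


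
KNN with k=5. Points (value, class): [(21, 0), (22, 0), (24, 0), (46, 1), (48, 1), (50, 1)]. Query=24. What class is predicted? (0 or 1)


Distances from query 24:
Point 24 (class 0): distance = 0
Point 22 (class 0): distance = 2
Point 21 (class 0): distance = 3
Point 46 (class 1): distance = 22
Point 48 (class 1): distance = 24
K=5 nearest neighbors: classes = [0, 0, 0, 1, 1]
Votes for class 1: 2 / 5
Majority vote => class 0

0


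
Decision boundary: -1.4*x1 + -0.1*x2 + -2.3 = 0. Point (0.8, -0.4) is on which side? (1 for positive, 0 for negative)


Compute -1.4 * 0.8 + -0.1 * -0.4 + -2.3
= -1.12 + 0.04 + -2.3
= -3.38
Since -3.38 < 0, the point is on the negative side.

0


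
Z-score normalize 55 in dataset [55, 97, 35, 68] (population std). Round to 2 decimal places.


Mean = (55 + 97 + 35 + 68) / 4 = 63.75
Variance = sum((x_i - mean)^2) / n = 506.6875
Std = sqrt(506.6875) = 22.5097
Z = (x - mean) / std
= (55 - 63.75) / 22.5097
= -8.75 / 22.5097
= -0.39

-0.39


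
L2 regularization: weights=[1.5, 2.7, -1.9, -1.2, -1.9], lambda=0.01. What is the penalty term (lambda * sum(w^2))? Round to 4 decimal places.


Squaring each weight:
1.5^2 = 2.25
2.7^2 = 7.29
(-1.9)^2 = 3.61
(-1.2)^2 = 1.44
(-1.9)^2 = 3.61
Sum of squares = 18.2
Penalty = 0.01 * 18.2 = 0.1820

0.1820


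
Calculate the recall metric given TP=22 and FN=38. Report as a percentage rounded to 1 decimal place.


Recall = TP / (TP + FN) * 100
= 22 / (22 + 38)
= 22 / 60
= 0.3667
= 36.7%

36.7


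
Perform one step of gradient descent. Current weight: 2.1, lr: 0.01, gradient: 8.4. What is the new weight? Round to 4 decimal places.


w_new = w_old - lr * gradient
= 2.1 - 0.01 * 8.4
= 2.1 - (0.084)
= 2.0160

2.0160


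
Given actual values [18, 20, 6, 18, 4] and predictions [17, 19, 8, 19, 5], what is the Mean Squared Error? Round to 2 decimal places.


Differences: [1, 1, -2, -1, -1]
Squared errors: [1, 1, 4, 1, 1]
Sum of squared errors = 8
MSE = 8 / 5 = 1.60

1.60


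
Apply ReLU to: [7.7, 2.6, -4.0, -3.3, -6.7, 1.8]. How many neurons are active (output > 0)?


ReLU(x) = max(0, x) for each element:
ReLU(7.7) = 7.7
ReLU(2.6) = 2.6
ReLU(-4.0) = 0
ReLU(-3.3) = 0
ReLU(-6.7) = 0
ReLU(1.8) = 1.8
Active neurons (>0): 3

3


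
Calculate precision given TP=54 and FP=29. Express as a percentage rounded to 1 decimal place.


Precision = TP / (TP + FP) * 100
= 54 / (54 + 29)
= 54 / 83
= 0.6506
= 65.1%

65.1


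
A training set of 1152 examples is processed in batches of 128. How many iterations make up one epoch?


Iterations per epoch = dataset_size / batch_size
= 1152 / 128
= 9

9


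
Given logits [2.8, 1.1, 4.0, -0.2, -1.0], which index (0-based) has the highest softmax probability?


Softmax is a monotonic transformation, so it preserves the argmax.
We need to find the index of the maximum logit.
Index 0: 2.8
Index 1: 1.1
Index 2: 4.0
Index 3: -0.2
Index 4: -1.0
Maximum logit = 4.0 at index 2

2


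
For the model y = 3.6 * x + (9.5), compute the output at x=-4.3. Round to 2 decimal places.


y = 3.6 * -4.3 + (9.5)
= -15.48 + (9.5)
= -5.98

-5.98


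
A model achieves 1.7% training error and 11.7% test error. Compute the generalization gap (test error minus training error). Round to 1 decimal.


Generalization gap = test_error - train_error
= 11.7 - 1.7
= 10.0%
A moderate gap.

10.0


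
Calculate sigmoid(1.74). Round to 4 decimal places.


sigmoid(z) = 1 / (1 + exp(-z))
exp(-(1.74)) = exp(-1.74) = 0.1755
1 + 0.1755 = 1.1755
1 / 1.1755 = 0.8507

0.8507


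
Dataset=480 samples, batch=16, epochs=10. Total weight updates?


Iterations per epoch = 480 / 16 = 30
Total updates = iterations_per_epoch * epochs
= 30 * 10
= 300

300


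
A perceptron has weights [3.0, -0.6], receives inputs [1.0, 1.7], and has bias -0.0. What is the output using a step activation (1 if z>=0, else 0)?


z = w . x + b
= 3.0*1.0 + -0.6*1.7 + -0.0
= 3.0 + -1.02 + -0.0
= 1.98 + -0.0
= 1.98
Since z = 1.98 >= 0, output = 1

1


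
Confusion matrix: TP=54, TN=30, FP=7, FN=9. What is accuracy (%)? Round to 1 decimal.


Accuracy = (TP + TN) / (TP + TN + FP + FN) * 100
= (54 + 30) / (54 + 30 + 7 + 9)
= 84 / 100
= 0.84
= 84.0%

84.0


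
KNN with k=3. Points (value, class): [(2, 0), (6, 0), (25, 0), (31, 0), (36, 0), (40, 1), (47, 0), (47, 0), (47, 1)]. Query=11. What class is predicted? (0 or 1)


Distances from query 11:
Point 6 (class 0): distance = 5
Point 2 (class 0): distance = 9
Point 25 (class 0): distance = 14
K=3 nearest neighbors: classes = [0, 0, 0]
Votes for class 1: 0 / 3
Majority vote => class 0

0


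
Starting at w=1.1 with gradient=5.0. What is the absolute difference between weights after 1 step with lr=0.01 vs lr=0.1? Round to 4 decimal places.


With lr=0.01: w_new = 1.1 - 0.01 * 5.0 = 1.05
With lr=0.1: w_new = 1.1 - 0.1 * 5.0 = 0.6
Absolute difference = |1.05 - 0.6|
= 0.4500

0.4500


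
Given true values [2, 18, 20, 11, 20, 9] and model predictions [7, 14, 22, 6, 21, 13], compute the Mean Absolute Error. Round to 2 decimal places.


Absolute errors: [5, 4, 2, 5, 1, 4]
Sum of absolute errors = 21
MAE = 21 / 6 = 3.50

3.50


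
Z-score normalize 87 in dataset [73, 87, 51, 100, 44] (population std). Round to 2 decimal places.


Mean = (73 + 87 + 51 + 100 + 44) / 5 = 71.0
Variance = sum((x_i - mean)^2) / n = 446.0
Std = sqrt(446.0) = 21.1187
Z = (x - mean) / std
= (87 - 71.0) / 21.1187
= 16.0 / 21.1187
= 0.76

0.76


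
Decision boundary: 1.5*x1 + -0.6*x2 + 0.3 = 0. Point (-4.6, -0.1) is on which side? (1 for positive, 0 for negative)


Compute 1.5 * -4.6 + -0.6 * -0.1 + 0.3
= -6.9 + 0.06 + 0.3
= -6.54
Since -6.54 < 0, the point is on the negative side.

0


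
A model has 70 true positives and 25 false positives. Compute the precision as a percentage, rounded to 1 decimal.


Precision = TP / (TP + FP) * 100
= 70 / (70 + 25)
= 70 / 95
= 0.7368
= 73.7%

73.7


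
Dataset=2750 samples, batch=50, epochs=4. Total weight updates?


Iterations per epoch = 2750 / 50 = 55
Total updates = iterations_per_epoch * epochs
= 55 * 4
= 220

220


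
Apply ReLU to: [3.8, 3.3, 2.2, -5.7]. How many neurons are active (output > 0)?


ReLU(x) = max(0, x) for each element:
ReLU(3.8) = 3.8
ReLU(3.3) = 3.3
ReLU(2.2) = 2.2
ReLU(-5.7) = 0
Active neurons (>0): 3

3


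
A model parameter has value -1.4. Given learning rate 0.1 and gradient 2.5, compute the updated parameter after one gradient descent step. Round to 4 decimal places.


w_new = w_old - lr * gradient
= -1.4 - 0.1 * 2.5
= -1.4 - (0.25)
= -1.6500

-1.6500


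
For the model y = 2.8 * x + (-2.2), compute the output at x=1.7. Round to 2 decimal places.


y = 2.8 * 1.7 + (-2.2)
= 4.76 + (-2.2)
= 2.56

2.56


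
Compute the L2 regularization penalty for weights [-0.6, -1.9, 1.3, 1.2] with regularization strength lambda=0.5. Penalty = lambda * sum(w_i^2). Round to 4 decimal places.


Squaring each weight:
(-0.6)^2 = 0.36
(-1.9)^2 = 3.61
1.3^2 = 1.69
1.2^2 = 1.44
Sum of squares = 7.1
Penalty = 0.5 * 7.1 = 3.5500

3.5500


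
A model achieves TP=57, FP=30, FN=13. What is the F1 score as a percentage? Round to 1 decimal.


Precision = TP / (TP + FP) = 57 / 87 = 0.6552
Recall = TP / (TP + FN) = 57 / 70 = 0.8143
F1 = 2 * P * R / (P + R)
= 2 * 0.6552 * 0.8143 / (0.6552 + 0.8143)
= 1.067 / 1.4695
= 0.7261
As percentage: 72.6%

72.6


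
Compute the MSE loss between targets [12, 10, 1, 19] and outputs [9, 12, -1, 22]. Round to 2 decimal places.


Differences: [3, -2, 2, -3]
Squared errors: [9, 4, 4, 9]
Sum of squared errors = 26
MSE = 26 / 4 = 6.50

6.50


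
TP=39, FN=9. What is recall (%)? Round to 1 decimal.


Recall = TP / (TP + FN) * 100
= 39 / (39 + 9)
= 39 / 48
= 0.8125
= 81.3%

81.3


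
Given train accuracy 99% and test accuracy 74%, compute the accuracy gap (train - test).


Gap = train_accuracy - test_accuracy
= 99 - 74
= 25%
This large gap strongly indicates overfitting.

25


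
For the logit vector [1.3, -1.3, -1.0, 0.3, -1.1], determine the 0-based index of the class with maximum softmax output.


Softmax is a monotonic transformation, so it preserves the argmax.
We need to find the index of the maximum logit.
Index 0: 1.3
Index 1: -1.3
Index 2: -1.0
Index 3: 0.3
Index 4: -1.1
Maximum logit = 1.3 at index 0

0


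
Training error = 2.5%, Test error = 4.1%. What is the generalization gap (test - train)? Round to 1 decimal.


Generalization gap = test_error - train_error
= 4.1 - 2.5
= 1.6%
A small gap suggests good generalization.

1.6


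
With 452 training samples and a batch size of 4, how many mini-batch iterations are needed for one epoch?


Iterations per epoch = dataset_size / batch_size
= 452 / 4
= 113

113


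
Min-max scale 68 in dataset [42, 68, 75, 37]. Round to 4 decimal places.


Min = 37, Max = 75
Range = 75 - 37 = 38
Scaled = (x - min) / (max - min)
= (68 - 37) / 38
= 31 / 38
= 0.8158

0.8158


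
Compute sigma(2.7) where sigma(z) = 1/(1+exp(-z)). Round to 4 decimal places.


sigmoid(z) = 1 / (1 + exp(-z))
exp(-(2.7)) = exp(-2.7) = 0.0672
1 + 0.0672 = 1.0672
1 / 1.0672 = 0.9370

0.9370


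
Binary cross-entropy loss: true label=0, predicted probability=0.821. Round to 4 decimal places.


For y=0: Loss = -log(1-p)
= -log(1 - 0.821)
= -log(0.179)
= -(-1.7204)
= 1.7204

1.7204


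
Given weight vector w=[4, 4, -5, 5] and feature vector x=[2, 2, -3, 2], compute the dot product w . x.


Element-wise products:
4 * 2 = 8
4 * 2 = 8
-5 * -3 = 15
5 * 2 = 10
Sum = 8 + 8 + 15 + 10
= 41

41


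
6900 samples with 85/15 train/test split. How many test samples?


Train samples = 6900 * 85% = 5865
Test samples = 6900 - 5865
= 1035

1035


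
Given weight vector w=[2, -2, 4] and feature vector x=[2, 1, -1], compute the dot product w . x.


Element-wise products:
2 * 2 = 4
-2 * 1 = -2
4 * -1 = -4
Sum = 4 + -2 + -4
= -2

-2


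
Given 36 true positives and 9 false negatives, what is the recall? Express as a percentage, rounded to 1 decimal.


Recall = TP / (TP + FN) * 100
= 36 / (36 + 9)
= 36 / 45
= 0.8
= 80.0%

80.0


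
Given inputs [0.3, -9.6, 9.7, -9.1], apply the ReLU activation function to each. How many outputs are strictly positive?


ReLU(x) = max(0, x) for each element:
ReLU(0.3) = 0.3
ReLU(-9.6) = 0
ReLU(9.7) = 9.7
ReLU(-9.1) = 0
Active neurons (>0): 2

2


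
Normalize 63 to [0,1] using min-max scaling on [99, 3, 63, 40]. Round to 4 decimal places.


Min = 3, Max = 99
Range = 99 - 3 = 96
Scaled = (x - min) / (max - min)
= (63 - 3) / 96
= 60 / 96
= 0.6250

0.6250


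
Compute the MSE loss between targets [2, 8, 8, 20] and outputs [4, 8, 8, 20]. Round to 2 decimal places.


Differences: [-2, 0, 0, 0]
Squared errors: [4, 0, 0, 0]
Sum of squared errors = 4
MSE = 4 / 4 = 1.00

1.00


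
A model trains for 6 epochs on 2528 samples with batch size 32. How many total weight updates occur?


Iterations per epoch = 2528 / 32 = 79
Total updates = iterations_per_epoch * epochs
= 79 * 6
= 474

474


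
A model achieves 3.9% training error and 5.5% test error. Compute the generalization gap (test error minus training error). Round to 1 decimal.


Generalization gap = test_error - train_error
= 5.5 - 3.9
= 1.6%
A small gap suggests good generalization.

1.6
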